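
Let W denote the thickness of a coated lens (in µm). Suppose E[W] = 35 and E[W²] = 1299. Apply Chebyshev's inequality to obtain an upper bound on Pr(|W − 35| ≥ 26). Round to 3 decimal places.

Var(W) = E[W²] − (E[W])² = 1299 − 1225 = 74.
Chebyshev's inequality: Pr(|W − μ| ≥ t) ≤ Var(W)/t² = 74/676 = 0.1095.

0.109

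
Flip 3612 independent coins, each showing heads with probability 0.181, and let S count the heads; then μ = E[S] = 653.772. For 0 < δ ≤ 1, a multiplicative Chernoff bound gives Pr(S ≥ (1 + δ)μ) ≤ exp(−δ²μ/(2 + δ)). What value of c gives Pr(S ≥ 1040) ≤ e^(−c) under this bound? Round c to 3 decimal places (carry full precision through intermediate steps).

88.071

Write 1040 = (1 + δ)μ, so δ = 1040/653.772 − 1 = 0.5907686…
Then the exponent is δ²μ/(2 + δ) = (1040 − μ)² / (μ·(2 + δ)) = 88.070926.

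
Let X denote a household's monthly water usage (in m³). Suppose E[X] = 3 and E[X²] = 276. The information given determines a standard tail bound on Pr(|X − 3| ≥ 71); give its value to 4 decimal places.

The first two moments determine the variance, so Chebyshev's inequality is the sharpest standard bound available.
Var(X) = E[X²] − (E[X])² = 276 − 9 = 267.
Chebyshev's inequality: Pr(|X − μ| ≥ t) ≤ Var(X)/t² = 267/5041 = 0.0530.

0.0530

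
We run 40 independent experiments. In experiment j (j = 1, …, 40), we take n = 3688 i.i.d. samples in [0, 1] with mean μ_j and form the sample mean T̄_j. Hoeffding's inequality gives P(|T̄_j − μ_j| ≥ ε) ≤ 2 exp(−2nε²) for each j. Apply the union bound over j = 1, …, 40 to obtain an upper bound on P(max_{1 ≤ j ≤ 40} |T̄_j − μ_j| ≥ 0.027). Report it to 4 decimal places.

Per-experiment Hoeffding bound: 2·exp(−2·3688·0.027²) = 2·exp(−5.37710) = 0.0092424.
Union bound over 40 events: 40·0.0092424 = 0.36969.

0.3697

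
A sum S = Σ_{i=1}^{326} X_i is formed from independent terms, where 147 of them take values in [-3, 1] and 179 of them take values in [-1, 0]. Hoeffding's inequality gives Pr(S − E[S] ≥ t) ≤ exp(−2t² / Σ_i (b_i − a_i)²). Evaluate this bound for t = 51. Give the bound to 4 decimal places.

Σ(b_i − a_i)² = 147·4² + 179·1² = 2531.
Exponent = 2·51² / 2531 = 2.05531.
Bound = exp(−2.05531) = 0.12805.

0.1281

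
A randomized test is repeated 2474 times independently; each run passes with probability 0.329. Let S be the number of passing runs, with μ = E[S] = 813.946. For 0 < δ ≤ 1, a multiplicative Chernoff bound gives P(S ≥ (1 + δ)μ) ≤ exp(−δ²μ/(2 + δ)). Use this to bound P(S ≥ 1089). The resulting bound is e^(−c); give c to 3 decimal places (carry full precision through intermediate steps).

39.757

Write 1089 = (1 + δ)μ, so δ = 1089/813.946 − 1 = 0.3379266…
Then the exponent is δ²μ/(2 + δ) = (1089 − μ)² / (μ·(2 + δ)) = 39.756621.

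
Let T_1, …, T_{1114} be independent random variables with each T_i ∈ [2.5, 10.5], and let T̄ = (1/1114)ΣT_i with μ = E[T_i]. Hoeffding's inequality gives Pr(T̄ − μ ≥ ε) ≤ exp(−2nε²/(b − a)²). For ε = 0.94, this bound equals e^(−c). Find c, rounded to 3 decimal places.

c = 2nε²/(b − a)² = 2·1114·0.94² / 8² = 30.7603.

30.760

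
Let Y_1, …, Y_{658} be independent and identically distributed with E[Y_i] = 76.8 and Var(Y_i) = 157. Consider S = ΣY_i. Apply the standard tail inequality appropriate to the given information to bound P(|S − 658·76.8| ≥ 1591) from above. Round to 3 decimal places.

0.041

With mean and variance of each term known, Chebyshev's inequality bounds the deviation of the sum (or sample mean).
Var(S) = n·Var(Y_i) = 658·157 = 103306.
Chebyshev: P(|S − 658·76.8| ≥ 1591) ≤ Var(S)/1591² = 103306/2531281 = 0.0408.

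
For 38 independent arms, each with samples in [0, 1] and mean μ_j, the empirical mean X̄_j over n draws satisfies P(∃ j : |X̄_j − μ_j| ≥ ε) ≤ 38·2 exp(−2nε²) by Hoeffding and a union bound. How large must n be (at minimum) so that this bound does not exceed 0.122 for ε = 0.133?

182

Need 2·38·exp(−2nε²) ≤ 0.122, i.e. exp(−2nε²) ≤ 0.122/76.
So 2nε² ≥ ln(76/0.122) = 6.434468.
Hence n ≥ 6.434468/(2·0.133²) = 181.878.
The smallest integer n is 182.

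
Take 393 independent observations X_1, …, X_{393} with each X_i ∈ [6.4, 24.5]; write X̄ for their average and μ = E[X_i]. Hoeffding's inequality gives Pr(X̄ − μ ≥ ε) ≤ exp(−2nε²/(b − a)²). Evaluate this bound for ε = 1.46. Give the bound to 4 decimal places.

0.0060

Exponent: 2nε²/(b − a)² = 2·393·1.46² / 18.1² = 5.11412.
Bound = exp(−5.11412) = 0.00601.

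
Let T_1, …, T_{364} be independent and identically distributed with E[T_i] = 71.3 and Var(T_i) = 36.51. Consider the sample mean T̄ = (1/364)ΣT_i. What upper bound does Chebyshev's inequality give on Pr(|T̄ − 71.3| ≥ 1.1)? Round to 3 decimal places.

0.083

Var(T̄) = Var(T_i)/n = 36.51/364 = 0.1003.
Chebyshev: Pr(|T̄ − 71.3| ≥ 1.1) ≤ Var(T̄)/(1.1)² = 36.51/(364·1.1²) = 0.0829.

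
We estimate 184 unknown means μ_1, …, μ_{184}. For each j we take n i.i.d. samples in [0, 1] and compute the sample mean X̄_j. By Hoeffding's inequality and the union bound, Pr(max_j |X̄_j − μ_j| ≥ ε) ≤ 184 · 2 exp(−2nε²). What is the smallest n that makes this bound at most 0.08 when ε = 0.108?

Need 2·184·exp(−2nε²) ≤ 0.08, i.e. exp(−2nε²) ≤ 0.08/368.
So 2nε² ≥ ln(368/0.08) = 8.433812.
Hence n ≥ 8.433812/(2·0.108²) = 361.532.
The smallest integer n is 362.

362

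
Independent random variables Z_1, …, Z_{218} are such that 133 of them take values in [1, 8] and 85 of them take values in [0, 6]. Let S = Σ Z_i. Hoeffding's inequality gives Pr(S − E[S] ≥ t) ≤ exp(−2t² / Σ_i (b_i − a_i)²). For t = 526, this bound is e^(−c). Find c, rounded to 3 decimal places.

57.779

Σ(b_i − a_i)² = 133·7² + 85·6² = 9577.
c = 2t² / 9577 = 2·526² / 9577 = 57.7793.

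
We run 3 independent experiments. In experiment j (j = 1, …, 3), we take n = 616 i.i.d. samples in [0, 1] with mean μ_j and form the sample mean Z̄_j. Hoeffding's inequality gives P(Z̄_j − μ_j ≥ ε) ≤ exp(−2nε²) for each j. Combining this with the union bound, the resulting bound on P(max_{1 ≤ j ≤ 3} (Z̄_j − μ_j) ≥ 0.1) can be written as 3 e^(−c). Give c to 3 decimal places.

12.320

Union bound over the 3 events: P(max_{1 ≤ j ≤ 3} (Z̄_j − μ_j) ≥ 0.1) ≤ 3·exp(−2nε²) = 3 exp(−2·616·0.1²).
So c = 2·616·0.1² = 12.3200.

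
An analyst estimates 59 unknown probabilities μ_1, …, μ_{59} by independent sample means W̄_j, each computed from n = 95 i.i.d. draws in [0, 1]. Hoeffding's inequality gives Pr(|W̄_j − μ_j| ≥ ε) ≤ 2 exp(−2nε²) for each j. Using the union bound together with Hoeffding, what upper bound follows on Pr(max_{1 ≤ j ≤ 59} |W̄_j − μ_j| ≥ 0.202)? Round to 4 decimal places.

Per-experiment Hoeffding bound: 2·exp(−2·95·0.202²) = 2·exp(−7.75276) = 0.00085911.
Union bound over 59 events: 59·0.00085911 = 0.05069.

0.0507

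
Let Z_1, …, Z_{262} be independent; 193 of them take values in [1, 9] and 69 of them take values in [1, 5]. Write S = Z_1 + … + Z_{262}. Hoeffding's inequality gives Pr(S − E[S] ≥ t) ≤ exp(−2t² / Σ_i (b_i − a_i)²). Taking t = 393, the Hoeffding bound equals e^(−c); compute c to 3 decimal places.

Σ(b_i − a_i)² = 193·8² + 69·4² = 13456.
c = 2t² / 13456 = 2·393² / 13456 = 22.9562.

22.956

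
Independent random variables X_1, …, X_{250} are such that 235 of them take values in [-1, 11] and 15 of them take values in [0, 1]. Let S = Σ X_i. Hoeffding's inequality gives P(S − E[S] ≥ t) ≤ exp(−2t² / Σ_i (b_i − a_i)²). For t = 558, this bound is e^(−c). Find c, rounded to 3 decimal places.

Σ(b_i − a_i)² = 235·12² + 15·1² = 33855.
c = 2t² / 33855 = 2·558² / 33855 = 18.3940.

18.394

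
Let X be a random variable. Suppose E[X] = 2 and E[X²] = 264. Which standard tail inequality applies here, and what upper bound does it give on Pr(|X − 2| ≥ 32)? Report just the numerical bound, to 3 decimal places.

0.254

The first two moments determine the variance, so Chebyshev's inequality is the sharpest standard bound available.
Var(X) = E[X²] − (E[X])² = 264 − 4 = 260.
Chebyshev's inequality: Pr(|X − μ| ≥ t) ≤ Var(X)/t² = 260/1024 = 0.2539.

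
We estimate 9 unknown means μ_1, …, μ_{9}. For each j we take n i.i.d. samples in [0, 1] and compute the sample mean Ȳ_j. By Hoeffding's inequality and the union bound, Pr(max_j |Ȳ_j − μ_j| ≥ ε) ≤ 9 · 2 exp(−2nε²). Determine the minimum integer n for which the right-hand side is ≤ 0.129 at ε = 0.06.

686

Need 2·9·exp(−2nε²) ≤ 0.129, i.e. exp(−2nε²) ≤ 0.129/18.
So 2nε² ≥ ln(18/0.129) = 4.938315.
Hence n ≥ 4.938315/(2·0.06²) = 685.877.
The smallest integer n is 686.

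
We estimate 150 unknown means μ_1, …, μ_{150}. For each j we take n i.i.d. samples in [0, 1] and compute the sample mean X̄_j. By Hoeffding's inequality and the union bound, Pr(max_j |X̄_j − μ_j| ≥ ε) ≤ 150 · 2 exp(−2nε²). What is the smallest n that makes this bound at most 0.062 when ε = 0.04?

2652

Need 2·150·exp(−2nε²) ≤ 0.062, i.e. exp(−2nε²) ≤ 0.062/300.
So 2nε² ≥ ln(300/0.062) = 8.484403.
Hence n ≥ 8.484403/(2·0.04²) = 2651.376.
The smallest integer n is 2652.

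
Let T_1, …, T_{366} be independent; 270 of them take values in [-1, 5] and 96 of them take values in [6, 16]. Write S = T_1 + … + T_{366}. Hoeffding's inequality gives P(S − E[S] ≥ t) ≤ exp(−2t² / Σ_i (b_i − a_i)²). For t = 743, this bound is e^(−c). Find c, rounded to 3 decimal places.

57.148

Σ(b_i − a_i)² = 270·6² + 96·10² = 19320.
c = 2t² / 19320 = 2·743² / 19320 = 57.1479.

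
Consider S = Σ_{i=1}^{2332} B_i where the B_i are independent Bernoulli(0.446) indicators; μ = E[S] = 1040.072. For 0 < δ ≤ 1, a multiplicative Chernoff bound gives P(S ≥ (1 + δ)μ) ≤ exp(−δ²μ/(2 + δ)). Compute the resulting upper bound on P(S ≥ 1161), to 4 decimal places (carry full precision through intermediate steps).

Write 1161 = (1 + δ)μ, so δ = 1161/1040.072 − 1 = 0.1162689…
Then the exponent is δ²μ/(2 + δ) = (1161 − μ)² / (μ·(2 + δ)) = 6.643845.
Bound = exp(−6.643845) = 0.00130.

0.0013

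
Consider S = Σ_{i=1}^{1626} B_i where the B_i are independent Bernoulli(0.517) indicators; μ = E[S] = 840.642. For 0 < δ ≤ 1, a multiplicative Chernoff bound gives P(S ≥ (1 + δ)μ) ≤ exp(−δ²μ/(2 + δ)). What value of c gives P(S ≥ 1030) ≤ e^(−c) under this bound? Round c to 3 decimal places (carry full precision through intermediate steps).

19.168

Write 1030 = (1 + δ)μ, so δ = 1030/840.642 − 1 = 0.225254…
Then the exponent is δ²μ/(2 + δ) = (1030 − μ)² / (μ·(2 + δ)) = 19.167993.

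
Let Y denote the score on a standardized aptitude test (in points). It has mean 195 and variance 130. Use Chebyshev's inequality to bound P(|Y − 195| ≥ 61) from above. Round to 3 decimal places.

0.035

Chebyshev: P(|Y − μ| ≥ t) ≤ Var(Y)/t².
Bound = 130 / 3721 = 0.0349.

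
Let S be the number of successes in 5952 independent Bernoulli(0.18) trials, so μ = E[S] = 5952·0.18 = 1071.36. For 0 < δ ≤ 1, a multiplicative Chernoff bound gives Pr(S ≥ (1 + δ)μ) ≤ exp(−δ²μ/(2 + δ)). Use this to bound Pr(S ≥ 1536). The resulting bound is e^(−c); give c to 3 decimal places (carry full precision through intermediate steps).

82.800

Write 1536 = (1 + δ)μ, so δ = 1536/1071.36 − 1 = 0.4336918…
Then the exponent is δ²μ/(2 + δ) = (1536 − μ)² / (μ·(2 + δ)) = 82.800353.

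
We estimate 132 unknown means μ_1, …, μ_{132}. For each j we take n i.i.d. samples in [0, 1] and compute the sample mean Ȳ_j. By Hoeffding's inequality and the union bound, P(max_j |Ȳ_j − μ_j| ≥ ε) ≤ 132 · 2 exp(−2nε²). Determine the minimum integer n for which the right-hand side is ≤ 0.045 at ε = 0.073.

Need 2·132·exp(−2nε²) ≤ 0.045, i.e. exp(−2nε²) ≤ 0.045/264.
So 2nε² ≥ ln(264/0.045) = 8.677042.
Hence n ≥ 8.677042/(2·0.073²) = 814.134.
The smallest integer n is 815.

815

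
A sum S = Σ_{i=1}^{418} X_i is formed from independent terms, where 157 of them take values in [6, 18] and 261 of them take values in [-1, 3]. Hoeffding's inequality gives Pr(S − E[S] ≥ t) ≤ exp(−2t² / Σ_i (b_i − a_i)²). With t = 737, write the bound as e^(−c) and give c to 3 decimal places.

Σ(b_i − a_i)² = 157·12² + 261·4² = 26784.
c = 2t² / 26784 = 2·737² / 26784 = 40.5592.

40.559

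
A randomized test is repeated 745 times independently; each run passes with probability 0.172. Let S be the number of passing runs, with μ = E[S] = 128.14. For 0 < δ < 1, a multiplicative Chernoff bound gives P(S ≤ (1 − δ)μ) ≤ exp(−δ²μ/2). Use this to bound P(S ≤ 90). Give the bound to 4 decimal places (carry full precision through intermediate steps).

Write 90 = (1 − δ)μ, so δ = 1 − 90/128.14 = 0.2976432…
Then the exponent is δ²μ/2 = (μ − 90)²/(2μ) = 5.676056.
Bound = exp(−5.676056) = 0.00343.

0.0034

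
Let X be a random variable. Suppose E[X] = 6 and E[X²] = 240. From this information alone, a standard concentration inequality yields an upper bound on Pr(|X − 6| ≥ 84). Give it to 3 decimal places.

The first two moments determine the variance, so Chebyshev's inequality is the sharpest standard bound available.
Var(X) = E[X²] − (E[X])² = 240 − 36 = 204.
Chebyshev's inequality: Pr(|X − μ| ≥ t) ≤ Var(X)/t² = 204/7056 = 0.0289.

0.029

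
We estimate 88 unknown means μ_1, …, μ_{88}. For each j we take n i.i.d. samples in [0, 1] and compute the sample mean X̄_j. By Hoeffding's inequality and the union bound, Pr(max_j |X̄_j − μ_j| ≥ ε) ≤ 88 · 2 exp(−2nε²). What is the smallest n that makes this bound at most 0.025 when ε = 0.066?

Need 2·88·exp(−2nε²) ≤ 0.025, i.e. exp(−2nε²) ≤ 0.025/176.
So 2nε² ≥ ln(176/0.025) = 8.859363.
Hence n ≥ 8.859363/(2·0.066²) = 1016.915.
The smallest integer n is 1017.

1017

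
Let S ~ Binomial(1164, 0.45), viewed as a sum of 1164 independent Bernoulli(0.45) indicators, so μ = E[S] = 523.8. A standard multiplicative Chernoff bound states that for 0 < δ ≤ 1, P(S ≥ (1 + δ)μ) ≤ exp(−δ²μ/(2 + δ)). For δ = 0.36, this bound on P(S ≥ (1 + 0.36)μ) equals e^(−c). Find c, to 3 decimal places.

28.765

c = δ²μ/(2 + δ) = 0.36²·523.8/(2 + 0.36) = 28.7646.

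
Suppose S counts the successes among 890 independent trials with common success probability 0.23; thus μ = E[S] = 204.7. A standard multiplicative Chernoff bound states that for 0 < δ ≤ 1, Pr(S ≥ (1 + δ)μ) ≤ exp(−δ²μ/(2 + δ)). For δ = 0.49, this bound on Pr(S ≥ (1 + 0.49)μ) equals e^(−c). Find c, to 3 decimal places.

19.738

c = δ²μ/(2 + δ) = 0.49²·204.7/(2 + 0.49) = 19.7383.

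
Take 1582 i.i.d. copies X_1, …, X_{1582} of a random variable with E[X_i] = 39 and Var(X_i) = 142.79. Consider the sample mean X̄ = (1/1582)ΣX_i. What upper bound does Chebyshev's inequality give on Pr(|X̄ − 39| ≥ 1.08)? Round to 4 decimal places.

Var(X̄) = Var(X_i)/n = 142.79/1582 = 0.090259.
Chebyshev: Pr(|X̄ − 39| ≥ 1.08) ≤ Var(X̄)/(1.08)² = 142.79/(1582·1.08²) = 0.0774.

0.0774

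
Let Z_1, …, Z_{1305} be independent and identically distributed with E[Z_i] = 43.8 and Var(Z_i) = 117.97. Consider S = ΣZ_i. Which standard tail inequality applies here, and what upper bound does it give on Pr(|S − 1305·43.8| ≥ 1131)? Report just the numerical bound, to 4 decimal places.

0.1204

With mean and variance of each term known, Chebyshev's inequality bounds the deviation of the sum (or sample mean).
Var(S) = n·Var(Z_i) = 1305·117.97 = 153950.85.
Chebyshev: Pr(|S − 1305·43.8| ≥ 1131) ≤ Var(S)/1131² = 153950.85/1279161 = 0.1204.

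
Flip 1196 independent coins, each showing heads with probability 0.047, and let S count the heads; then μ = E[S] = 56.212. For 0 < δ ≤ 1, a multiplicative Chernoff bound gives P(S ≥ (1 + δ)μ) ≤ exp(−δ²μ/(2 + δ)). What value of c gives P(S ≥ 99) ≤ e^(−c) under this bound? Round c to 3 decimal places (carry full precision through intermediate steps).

11.796

Write 99 = (1 + δ)μ, so δ = 99/56.212 − 1 = 0.7611898…
Then the exponent is δ²μ/(2 + δ) = (99 − μ)² / (μ·(2 + δ)) = 11.795563.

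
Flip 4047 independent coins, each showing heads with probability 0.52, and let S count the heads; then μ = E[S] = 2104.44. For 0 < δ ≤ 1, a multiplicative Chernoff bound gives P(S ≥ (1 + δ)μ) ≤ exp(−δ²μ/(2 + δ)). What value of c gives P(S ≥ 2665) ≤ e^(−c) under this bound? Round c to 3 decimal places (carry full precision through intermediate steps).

65.884

Write 2665 = (1 + δ)μ, so δ = 2665/2104.44 − 1 = 0.2663702…
Then the exponent is δ²μ/(2 + δ) = (2665 − μ)² / (μ·(2 + δ)) = 65.883524.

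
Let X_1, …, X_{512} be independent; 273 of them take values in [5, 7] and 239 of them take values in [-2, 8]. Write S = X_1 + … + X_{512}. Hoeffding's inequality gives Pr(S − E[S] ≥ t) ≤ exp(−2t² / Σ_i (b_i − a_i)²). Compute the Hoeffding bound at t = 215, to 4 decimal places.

Σ(b_i − a_i)² = 273·2² + 239·10² = 24992.
Exponent = 2·215² / 24992 = 3.69918.
Bound = exp(−3.69918) = 0.02474.

0.0247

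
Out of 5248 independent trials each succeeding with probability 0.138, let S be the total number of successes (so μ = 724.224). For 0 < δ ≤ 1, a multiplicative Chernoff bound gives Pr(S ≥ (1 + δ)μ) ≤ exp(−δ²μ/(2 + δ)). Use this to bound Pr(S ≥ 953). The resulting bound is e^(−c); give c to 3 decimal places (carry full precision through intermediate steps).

31.205

Write 953 = (1 + δ)μ, so δ = 953/724.224 − 1 = 0.3158912…
Then the exponent is δ²μ/(2 + δ) = (953 − μ)² / (μ·(2 + δ)) = 31.205407.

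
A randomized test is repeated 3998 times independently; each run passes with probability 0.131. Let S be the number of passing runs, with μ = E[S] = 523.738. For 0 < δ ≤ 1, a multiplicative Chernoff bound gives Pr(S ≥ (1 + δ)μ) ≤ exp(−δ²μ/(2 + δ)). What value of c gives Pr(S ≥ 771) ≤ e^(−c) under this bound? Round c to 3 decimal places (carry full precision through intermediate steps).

Write 771 = (1 + δ)μ, so δ = 771/523.738 − 1 = 0.4721101…
Then the exponent is δ²μ/(2 + δ) = (771 − μ)² / (μ·(2 + δ)) = 47.220748.

47.221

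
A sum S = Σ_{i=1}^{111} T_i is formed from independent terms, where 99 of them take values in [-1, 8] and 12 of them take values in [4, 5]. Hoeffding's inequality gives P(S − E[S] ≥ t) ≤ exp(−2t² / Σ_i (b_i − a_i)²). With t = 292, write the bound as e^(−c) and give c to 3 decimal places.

Σ(b_i − a_i)² = 99·9² + 12·1² = 8031.
c = 2t² / 8031 = 2·292² / 8031 = 21.2337.

21.234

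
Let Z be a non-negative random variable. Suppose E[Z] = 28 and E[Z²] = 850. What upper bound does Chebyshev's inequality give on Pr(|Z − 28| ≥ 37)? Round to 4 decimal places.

0.0482

Var(Z) = E[Z²] − (E[Z])² = 850 − 784 = 66.
Chebyshev's inequality: Pr(|Z − μ| ≥ t) ≤ Var(Z)/t² = 66/1369 = 0.0482.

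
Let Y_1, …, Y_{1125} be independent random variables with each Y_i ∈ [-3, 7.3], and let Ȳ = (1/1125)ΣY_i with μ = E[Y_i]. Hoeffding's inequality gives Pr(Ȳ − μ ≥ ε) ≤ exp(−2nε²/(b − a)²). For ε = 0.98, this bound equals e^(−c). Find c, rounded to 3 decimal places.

20.369

c = 2nε²/(b − a)² = 2·1125·0.98² / 10.3² = 20.3686.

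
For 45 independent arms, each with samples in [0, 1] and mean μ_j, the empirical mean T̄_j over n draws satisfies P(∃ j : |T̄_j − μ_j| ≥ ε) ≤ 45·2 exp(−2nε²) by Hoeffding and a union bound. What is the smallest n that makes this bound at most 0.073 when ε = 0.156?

Need 2·45·exp(−2nε²) ≤ 0.073, i.e. exp(−2nε²) ≤ 0.073/90.
So 2nε² ≥ ln(90/0.073) = 7.117106.
Hence n ≥ 7.117106/(2·0.156²) = 146.226.
The smallest integer n is 147.

147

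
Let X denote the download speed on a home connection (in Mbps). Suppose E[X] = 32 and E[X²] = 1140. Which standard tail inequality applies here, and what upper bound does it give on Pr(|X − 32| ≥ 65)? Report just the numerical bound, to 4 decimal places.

The first two moments determine the variance, so Chebyshev's inequality is the sharpest standard bound available.
Var(X) = E[X²] − (E[X])² = 1140 − 1024 = 116.
Chebyshev's inequality: Pr(|X − μ| ≥ t) ≤ Var(X)/t² = 116/4225 = 0.0275.

0.0275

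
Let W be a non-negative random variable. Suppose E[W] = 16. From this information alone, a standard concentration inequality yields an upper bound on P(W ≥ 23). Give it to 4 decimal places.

0.6957

Only the mean of a non-negative variable is known, so Markov's inequality is the applicable tail bound.
Markov's inequality: for a non-negative random variable, P(W ≥ a) ≤ E[W]/a.
Here E[W] = 16 and a = 23, so the bound is 16/23 = 0.6957.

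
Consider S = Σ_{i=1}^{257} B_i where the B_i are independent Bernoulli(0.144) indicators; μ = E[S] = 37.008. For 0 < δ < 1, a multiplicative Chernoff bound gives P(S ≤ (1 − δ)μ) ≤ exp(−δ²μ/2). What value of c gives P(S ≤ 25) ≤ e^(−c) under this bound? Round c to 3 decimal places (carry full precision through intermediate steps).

Write 25 = (1 − δ)μ, so δ = 1 − 25/37.008 = 0.3244704…
Then the exponent is δ²μ/2 = (μ − 25)²/(2μ) = 1.948120.

1.948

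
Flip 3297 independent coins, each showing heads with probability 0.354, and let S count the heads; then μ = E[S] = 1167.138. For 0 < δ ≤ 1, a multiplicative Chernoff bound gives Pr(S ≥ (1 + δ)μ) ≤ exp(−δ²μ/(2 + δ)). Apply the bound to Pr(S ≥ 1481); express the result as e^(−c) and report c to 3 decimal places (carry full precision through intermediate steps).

37.199

Write 1481 = (1 + δ)μ, so δ = 1481/1167.138 − 1 = 0.2689159…
Then the exponent is δ²μ/(2 + δ) = (1481 − μ)² / (μ·(2 + δ)) = 37.199479.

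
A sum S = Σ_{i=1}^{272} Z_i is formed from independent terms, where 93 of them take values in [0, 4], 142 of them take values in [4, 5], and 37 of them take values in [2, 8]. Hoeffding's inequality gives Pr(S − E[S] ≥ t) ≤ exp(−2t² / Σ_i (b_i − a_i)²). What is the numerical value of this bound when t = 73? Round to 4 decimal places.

Σ(b_i − a_i)² = 93·4² + 142·1² + 37·6² = 2962.
Exponent = 2·73² / 2962 = 3.59824.
Bound = exp(−3.59824) = 0.02737.

0.0274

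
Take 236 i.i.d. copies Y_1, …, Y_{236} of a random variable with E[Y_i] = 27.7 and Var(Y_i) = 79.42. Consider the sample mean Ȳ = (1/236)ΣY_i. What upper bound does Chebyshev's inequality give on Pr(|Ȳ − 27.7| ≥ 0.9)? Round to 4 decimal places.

0.4155

Var(Ȳ) = Var(Y_i)/n = 79.42/236 = 0.33653.
Chebyshev: Pr(|Ȳ − 27.7| ≥ 0.9) ≤ Var(Ȳ)/(0.9)² = 79.42/(236·0.9²) = 0.4155.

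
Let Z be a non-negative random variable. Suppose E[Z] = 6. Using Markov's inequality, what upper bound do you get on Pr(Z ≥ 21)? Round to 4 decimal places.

0.2857

Markov's inequality: for a non-negative random variable, Pr(Z ≥ a) ≤ E[Z]/a.
Here E[Z] = 6 and a = 21, so the bound is 6/21 = 0.2857.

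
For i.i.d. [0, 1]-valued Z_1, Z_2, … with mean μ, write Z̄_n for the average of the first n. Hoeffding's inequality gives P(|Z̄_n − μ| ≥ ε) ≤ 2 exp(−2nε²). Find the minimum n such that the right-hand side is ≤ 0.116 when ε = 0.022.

Require 2·exp(−2nε²) ≤ 0.116, i.e. 2nε² ≥ ln(2/0.116) = 2.847312.
So n ≥ 2.847312 / (2·0.022²) = 2941.438.
The smallest integer n is 2942.

2942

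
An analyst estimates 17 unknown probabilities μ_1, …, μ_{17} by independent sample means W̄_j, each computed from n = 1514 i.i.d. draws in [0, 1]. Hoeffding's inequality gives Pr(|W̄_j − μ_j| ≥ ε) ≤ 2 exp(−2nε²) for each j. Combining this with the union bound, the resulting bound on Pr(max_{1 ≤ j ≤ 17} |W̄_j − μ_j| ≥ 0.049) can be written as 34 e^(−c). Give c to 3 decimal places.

7.270

Union bound over the 17 events: Pr(max_{1 ≤ j ≤ 17} |W̄_j − μ_j| ≥ 0.049) ≤ 17·2·exp(−2nε²) = 34 exp(−2·1514·0.049²).
So c = 2·1514·0.049² = 7.2702.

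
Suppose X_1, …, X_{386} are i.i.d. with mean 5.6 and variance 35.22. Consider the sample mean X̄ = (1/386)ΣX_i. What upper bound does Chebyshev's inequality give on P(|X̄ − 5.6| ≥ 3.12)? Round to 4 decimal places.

0.0094

Var(X̄) = Var(X_i)/n = 35.22/386 = 0.091244.
Chebyshev: P(|X̄ − 5.6| ≥ 3.12) ≤ Var(X̄)/(3.12)² = 35.22/(386·3.12²) = 0.0094.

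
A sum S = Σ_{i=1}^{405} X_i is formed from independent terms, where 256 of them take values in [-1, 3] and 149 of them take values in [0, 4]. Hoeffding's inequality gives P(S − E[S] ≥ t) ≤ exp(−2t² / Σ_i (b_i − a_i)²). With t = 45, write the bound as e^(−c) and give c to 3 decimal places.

0.625

Σ(b_i − a_i)² = 256·4² + 149·4² = 6480.
c = 2t² / 6480 = 2·45² / 6480 = 0.6250.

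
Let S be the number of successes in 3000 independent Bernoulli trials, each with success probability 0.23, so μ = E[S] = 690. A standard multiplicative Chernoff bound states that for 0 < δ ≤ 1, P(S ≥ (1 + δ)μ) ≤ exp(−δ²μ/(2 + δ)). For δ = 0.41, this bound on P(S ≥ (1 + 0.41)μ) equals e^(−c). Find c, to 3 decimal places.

c = δ²μ/(2 + δ) = 0.41²·690/(2 + 0.41) = 48.1282.

48.128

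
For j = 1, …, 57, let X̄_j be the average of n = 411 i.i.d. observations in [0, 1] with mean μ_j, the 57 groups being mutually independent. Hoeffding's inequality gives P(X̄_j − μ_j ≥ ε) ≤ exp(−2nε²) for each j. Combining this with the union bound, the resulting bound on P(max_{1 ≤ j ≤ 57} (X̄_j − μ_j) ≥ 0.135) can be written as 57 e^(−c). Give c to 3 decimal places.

14.981

Union bound over the 57 events: P(max_{1 ≤ j ≤ 57} (X̄_j − μ_j) ≥ 0.135) ≤ 57·exp(−2nε²) = 57 exp(−2·411·0.135²).
So c = 2·411·0.135² = 14.9809.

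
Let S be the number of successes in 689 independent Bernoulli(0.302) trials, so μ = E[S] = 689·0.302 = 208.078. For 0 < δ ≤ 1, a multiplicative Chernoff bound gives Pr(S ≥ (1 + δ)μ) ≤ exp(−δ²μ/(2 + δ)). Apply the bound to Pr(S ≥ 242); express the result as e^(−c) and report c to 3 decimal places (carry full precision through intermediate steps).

2.557

Write 242 = (1 + δ)μ, so δ = 242/208.078 − 1 = 0.1630254…
Then the exponent is δ²μ/(2 + δ) = (242 − μ)² / (μ·(2 + δ)) = 2.556673.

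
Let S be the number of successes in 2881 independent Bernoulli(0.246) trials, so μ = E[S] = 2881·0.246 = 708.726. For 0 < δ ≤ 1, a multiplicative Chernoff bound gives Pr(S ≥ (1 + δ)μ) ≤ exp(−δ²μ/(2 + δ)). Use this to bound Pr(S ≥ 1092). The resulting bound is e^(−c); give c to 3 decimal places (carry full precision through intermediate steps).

81.578

Write 1092 = (1 + δ)μ, so δ = 1092/708.726 − 1 = 0.5407929…
Then the exponent is δ²μ/(2 + δ) = (1092 − μ)² / (μ·(2 + δ)) = 81.577630.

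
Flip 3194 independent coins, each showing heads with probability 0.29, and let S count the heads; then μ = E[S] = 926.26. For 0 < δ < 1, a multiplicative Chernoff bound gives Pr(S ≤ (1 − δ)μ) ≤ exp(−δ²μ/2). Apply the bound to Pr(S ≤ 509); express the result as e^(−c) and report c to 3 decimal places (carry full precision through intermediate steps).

93.983

Write 509 = (1 − δ)μ, so δ = 1 − 509/926.26 = 0.4504783…
Then the exponent is δ²μ/2 = (μ − 509)²/(2μ) = 93.983281.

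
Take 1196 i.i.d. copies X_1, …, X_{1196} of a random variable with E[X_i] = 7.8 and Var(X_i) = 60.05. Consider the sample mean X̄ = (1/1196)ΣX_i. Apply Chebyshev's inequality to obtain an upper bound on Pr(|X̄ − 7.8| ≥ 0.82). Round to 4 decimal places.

0.0747

Var(X̄) = Var(X_i)/n = 60.05/1196 = 0.050209.
Chebyshev: Pr(|X̄ − 7.8| ≥ 0.82) ≤ Var(X̄)/(0.82)² = 60.05/(1196·0.82²) = 0.0747.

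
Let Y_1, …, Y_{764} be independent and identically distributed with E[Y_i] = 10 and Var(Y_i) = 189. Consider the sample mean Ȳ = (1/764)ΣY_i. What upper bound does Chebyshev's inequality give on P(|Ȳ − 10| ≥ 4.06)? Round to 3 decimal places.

Var(Ȳ) = Var(Y_i)/n = 189/764 = 0.24738.
Chebyshev: P(|Ȳ − 10| ≥ 4.06) ≤ Var(Ȳ)/(4.06)² = 189/(764·4.06²) = 0.0150.

0.015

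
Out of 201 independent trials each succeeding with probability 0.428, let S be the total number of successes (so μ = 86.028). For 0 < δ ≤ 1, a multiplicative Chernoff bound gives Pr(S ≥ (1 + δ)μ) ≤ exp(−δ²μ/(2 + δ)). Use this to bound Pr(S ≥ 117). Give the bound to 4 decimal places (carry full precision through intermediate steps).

0.0089

Write 117 = (1 + δ)μ, so δ = 117/86.028 − 1 = 0.3600223…
Then the exponent is δ²μ/(2 + δ) = (117 − μ)² / (μ·(2 + δ)) = 4.724791.
Bound = exp(−4.724791) = 0.00887.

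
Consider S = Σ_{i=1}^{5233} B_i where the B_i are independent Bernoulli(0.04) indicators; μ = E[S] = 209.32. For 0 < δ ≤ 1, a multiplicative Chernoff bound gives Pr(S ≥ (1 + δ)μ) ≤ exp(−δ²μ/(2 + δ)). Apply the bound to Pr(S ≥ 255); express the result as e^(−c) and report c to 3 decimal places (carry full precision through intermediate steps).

4.494

Write 255 = (1 + δ)μ, so δ = 255/209.32 − 1 = 0.2182305…
Then the exponent is δ²μ/(2 + δ) = (255 − μ)² / (μ·(2 + δ)) = 4.494018.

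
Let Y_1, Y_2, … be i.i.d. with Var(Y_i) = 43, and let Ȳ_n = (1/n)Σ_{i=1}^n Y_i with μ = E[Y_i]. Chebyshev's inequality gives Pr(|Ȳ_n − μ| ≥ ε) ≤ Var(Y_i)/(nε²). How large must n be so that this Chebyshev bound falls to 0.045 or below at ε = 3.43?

82

Require 43/(n·3.43²) ≤ 0.045, i.e. n ≥ 43/(0.045·3.43²) = 81.221.
The smallest integer n is 82.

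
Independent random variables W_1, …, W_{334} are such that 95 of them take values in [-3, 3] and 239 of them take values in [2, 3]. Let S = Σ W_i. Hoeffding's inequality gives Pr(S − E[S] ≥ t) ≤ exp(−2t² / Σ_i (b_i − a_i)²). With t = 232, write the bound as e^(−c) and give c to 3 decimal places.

Σ(b_i − a_i)² = 95·6² + 239·1² = 3659.
c = 2t² / 3659 = 2·232² / 3659 = 29.4201.

29.420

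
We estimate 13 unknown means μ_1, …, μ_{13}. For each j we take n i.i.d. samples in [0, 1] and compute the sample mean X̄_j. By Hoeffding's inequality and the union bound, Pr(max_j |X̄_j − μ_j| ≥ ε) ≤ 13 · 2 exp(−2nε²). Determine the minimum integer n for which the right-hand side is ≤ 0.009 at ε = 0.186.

Need 2·13·exp(−2nε²) ≤ 0.009, i.e. exp(−2nε²) ≤ 0.009/26.
So 2nε² ≥ ln(26/0.009) = 7.968627.
Hence n ≥ 7.968627/(2·0.186²) = 115.167.
The smallest integer n is 116.

116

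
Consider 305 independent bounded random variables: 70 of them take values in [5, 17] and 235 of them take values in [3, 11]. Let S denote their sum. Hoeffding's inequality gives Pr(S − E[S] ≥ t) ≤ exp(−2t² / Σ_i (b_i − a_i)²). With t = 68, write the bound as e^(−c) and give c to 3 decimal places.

0.368

Σ(b_i − a_i)² = 70·12² + 235·8² = 25120.
c = 2t² / 25120 = 2·68² / 25120 = 0.3682.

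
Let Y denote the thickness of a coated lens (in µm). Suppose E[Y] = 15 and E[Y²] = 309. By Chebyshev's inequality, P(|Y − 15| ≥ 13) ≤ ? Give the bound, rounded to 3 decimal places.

0.497

Var(Y) = E[Y²] − (E[Y])² = 309 − 225 = 84.
Chebyshev's inequality: P(|Y − μ| ≥ t) ≤ Var(Y)/t² = 84/169 = 0.4970.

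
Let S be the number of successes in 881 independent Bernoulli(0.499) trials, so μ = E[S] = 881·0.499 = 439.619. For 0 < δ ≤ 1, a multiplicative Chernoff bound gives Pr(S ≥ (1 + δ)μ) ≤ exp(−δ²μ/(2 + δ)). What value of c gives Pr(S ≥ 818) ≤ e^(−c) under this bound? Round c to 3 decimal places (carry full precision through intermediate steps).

113.844

Write 818 = (1 + δ)μ, so δ = 818/439.619 − 1 = 0.8607021…
Then the exponent is δ²μ/(2 + δ) = (818 − μ)² / (μ·(2 + δ)) = 113.843844.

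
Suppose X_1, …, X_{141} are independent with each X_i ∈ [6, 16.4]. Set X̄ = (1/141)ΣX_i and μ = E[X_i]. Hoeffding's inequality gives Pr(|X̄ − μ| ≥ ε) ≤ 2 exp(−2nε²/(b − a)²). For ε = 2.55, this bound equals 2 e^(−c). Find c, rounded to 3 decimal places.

16.954

c = 2nε²/(b − a)² = 2·141·2.55² / 10.4² = 16.9536.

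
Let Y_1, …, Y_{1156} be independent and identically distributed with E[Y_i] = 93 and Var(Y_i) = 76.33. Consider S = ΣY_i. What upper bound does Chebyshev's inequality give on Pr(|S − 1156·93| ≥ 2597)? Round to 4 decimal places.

0.0131

Var(S) = n·Var(Y_i) = 1156·76.33 = 88237.48.
Chebyshev: Pr(|S − 1156·93| ≥ 2597) ≤ Var(S)/2597² = 88237.48/6744409 = 0.0131.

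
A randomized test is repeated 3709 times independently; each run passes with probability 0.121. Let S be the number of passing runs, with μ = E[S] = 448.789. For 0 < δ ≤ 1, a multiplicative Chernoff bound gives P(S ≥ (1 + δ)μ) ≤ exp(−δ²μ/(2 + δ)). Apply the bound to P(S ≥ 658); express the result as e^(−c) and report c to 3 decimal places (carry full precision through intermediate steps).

Write 658 = (1 + δ)μ, so δ = 658/448.789 − 1 = 0.4661678…
Then the exponent is δ²μ/(2 + δ) = (658 − μ)² / (μ·(2 + δ)) = 39.546149.

39.546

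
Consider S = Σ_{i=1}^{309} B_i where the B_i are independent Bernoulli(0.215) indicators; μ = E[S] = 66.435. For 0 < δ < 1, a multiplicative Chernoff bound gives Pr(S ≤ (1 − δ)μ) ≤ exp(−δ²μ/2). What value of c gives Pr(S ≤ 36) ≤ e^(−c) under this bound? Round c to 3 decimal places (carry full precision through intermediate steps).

6.971

Write 36 = (1 − δ)μ, so δ = 1 − 36/66.435 = 0.458117…
Then the exponent is δ²μ/2 = (μ − 36)²/(2μ) = 6.971395.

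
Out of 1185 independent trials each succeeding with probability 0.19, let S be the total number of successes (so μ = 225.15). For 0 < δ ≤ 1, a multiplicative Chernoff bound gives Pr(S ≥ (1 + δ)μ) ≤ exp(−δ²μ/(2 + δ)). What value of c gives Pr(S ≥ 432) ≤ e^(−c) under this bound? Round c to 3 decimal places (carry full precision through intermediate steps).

65.110

Write 432 = (1 + δ)μ, so δ = 432/225.15 − 1 = 0.9187209…
Then the exponent is δ²μ/(2 + δ) = (432 − μ)² / (μ·(2 + δ)) = 65.109827.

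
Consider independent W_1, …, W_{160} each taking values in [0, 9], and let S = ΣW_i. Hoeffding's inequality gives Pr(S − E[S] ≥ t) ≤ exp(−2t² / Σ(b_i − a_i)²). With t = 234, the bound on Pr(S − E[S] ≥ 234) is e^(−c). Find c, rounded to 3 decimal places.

Σ(b_i − a_i)² = 160·(9)² = 12960.
c = 2t²/12960 = 2·234²/12960 = 8.4500.

8.450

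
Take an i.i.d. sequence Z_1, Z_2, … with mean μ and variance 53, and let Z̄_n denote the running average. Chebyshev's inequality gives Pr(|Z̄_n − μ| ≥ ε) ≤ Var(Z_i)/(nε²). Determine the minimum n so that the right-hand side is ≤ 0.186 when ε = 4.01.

18

Require 53/(n·4.01²) ≤ 0.186, i.e. n ≥ 53/(0.186·4.01²) = 17.720.
The smallest integer n is 18.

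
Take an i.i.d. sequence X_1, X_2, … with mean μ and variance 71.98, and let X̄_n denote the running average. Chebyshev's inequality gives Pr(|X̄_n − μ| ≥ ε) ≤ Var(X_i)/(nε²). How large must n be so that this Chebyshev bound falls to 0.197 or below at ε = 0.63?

Require 71.98/(n·0.63²) ≤ 0.197, i.e. n ≥ 71.98/(0.197·0.63²) = 920.586.
The smallest integer n is 921.

921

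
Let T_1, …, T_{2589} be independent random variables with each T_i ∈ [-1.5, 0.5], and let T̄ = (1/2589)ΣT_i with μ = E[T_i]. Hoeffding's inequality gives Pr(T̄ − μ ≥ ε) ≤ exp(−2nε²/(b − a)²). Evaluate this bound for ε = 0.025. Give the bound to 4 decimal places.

Exponent: 2nε²/(b − a)² = 2·2589·0.025² / 2² = 0.80906.
Bound = exp(−0.80906) = 0.44528.

0.4453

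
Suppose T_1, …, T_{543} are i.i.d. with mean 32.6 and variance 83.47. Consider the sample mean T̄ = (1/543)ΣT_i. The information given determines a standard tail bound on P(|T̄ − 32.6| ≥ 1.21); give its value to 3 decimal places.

With mean and variance of each term known, Chebyshev's inequality bounds the deviation of the sum (or sample mean).
Var(T̄) = Var(T_i)/n = 83.47/543 = 0.15372.
Chebyshev: P(|T̄ − 32.6| ≥ 1.21) ≤ Var(T̄)/(1.21)² = 83.47/(543·1.21²) = 0.1050.

0.105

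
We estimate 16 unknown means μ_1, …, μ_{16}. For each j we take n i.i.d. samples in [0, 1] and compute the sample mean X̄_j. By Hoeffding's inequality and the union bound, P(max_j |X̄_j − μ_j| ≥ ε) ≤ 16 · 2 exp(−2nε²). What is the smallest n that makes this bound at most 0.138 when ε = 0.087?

360

Need 2·16·exp(−2nε²) ≤ 0.138, i.e. exp(−2nε²) ≤ 0.138/32.
So 2nε² ≥ ln(32/0.138) = 5.446237.
Hence n ≥ 5.446237/(2·0.087²) = 359.773.
The smallest integer n is 360.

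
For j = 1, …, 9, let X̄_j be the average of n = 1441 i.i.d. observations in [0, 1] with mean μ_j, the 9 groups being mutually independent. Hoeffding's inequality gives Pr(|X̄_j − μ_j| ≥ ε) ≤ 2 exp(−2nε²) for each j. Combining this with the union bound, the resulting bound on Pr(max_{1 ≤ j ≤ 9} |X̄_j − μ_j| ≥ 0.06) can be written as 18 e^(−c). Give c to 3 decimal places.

10.375

Union bound over the 9 events: Pr(max_{1 ≤ j ≤ 9} |X̄_j − μ_j| ≥ 0.06) ≤ 9·2·exp(−2nε²) = 18 exp(−2·1441·0.06²).
So c = 2·1441·0.06² = 10.3752.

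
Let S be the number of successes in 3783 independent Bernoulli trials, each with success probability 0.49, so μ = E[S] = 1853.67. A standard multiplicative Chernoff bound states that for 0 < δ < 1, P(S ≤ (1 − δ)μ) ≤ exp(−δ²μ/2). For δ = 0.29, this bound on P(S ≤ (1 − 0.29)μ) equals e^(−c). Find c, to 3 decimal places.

c = δ²μ/2 = 0.29²·1853.67/2 = 77.9468.

77.947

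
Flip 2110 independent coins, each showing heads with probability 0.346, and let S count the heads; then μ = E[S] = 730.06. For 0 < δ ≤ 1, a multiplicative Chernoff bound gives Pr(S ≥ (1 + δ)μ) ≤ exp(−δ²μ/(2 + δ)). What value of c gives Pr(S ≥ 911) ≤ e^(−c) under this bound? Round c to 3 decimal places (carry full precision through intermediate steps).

19.950

Write 911 = (1 + δ)μ, so δ = 911/730.06 − 1 = 0.2478426…
Then the exponent is δ²μ/(2 + δ) = (911 − μ)² / (μ·(2 + δ)) = 19.950083.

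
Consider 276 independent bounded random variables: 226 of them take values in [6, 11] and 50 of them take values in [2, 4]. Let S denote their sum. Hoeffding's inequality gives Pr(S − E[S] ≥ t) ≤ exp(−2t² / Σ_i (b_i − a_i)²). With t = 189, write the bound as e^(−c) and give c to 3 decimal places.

12.212

Σ(b_i − a_i)² = 226·5² + 50·2² = 5850.
c = 2t² / 5850 = 2·189² / 5850 = 12.2123.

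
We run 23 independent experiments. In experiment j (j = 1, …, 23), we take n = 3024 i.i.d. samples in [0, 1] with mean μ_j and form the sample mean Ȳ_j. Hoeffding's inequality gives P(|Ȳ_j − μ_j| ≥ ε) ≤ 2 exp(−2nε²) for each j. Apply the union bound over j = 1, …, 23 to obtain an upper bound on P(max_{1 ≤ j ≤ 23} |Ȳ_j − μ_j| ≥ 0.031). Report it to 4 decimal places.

Per-experiment Hoeffding bound: 2·exp(−2·3024·0.031²) = 2·exp(−5.81213) = 0.0059821.
Union bound over 23 events: 23·0.0059821 = 0.13759.

0.1376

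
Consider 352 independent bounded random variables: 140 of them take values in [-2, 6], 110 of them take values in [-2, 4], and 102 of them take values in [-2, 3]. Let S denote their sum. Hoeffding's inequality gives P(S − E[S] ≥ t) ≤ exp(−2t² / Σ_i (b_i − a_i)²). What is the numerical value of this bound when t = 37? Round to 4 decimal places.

Σ(b_i − a_i)² = 140·8² + 110·6² + 102·5² = 15470.
Exponent = 2·37² / 15470 = 0.17699.
Bound = exp(−0.17699) = 0.83779.

0.8378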